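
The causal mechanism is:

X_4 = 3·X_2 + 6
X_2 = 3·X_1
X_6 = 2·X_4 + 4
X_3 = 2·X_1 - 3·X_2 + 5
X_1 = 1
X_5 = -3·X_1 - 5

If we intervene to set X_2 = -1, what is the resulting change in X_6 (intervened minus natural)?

Under do(X_2=-1), the mechanism X_2 = 3·X_1 is discarded; X_2 is fixed at -1.
X_4 = 3·X_2 + 6  [with X_2=-1]  = 3
X_6 = 2·X_4 + 4  [with X_4=3]  = 10
Without intervention: X_2 = 3·X_1  [with X_1=1]  = 3; X_4 = 3·X_2 + 6  [with X_2=3]  = 15; X_6 = 2·X_4 + 4  [with X_4=15]  = 34.
Change = 10 − 34 = -24.

-24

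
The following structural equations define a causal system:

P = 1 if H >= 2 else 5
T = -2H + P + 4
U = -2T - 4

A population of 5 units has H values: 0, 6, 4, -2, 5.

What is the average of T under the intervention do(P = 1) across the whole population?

Every unit gets P=1 under the intervention. T values become 5, -7, -3, 9, -5; E[T|do(P=1)] = -0.2.

-0.2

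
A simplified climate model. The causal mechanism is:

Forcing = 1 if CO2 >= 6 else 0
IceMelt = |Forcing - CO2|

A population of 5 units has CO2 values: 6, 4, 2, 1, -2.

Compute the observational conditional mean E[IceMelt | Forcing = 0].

Conditioning on Forcing=0 selects the 4 unit(s) with CO2 ∈ {4, 2, 1, -2}. Their IceMelt values: 4, 2, 1, 2. Mean = 2.25.

2.25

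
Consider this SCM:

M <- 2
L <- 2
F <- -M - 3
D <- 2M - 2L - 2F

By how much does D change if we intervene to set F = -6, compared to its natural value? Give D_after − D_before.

2

The intervention breaks the incoming arrows to F: F <- -M - 3 no longer applies, and F = -6.
D = 2M - 2L - 2F  [with M=2, L=2, F=-6]  = 12
Without intervention: F = -M - 3  [with M=2]  = -5; D = 2M - 2L - 2F  [with M=2, L=2, F=-5]  = 10.
Change = 12 − 10 = 2.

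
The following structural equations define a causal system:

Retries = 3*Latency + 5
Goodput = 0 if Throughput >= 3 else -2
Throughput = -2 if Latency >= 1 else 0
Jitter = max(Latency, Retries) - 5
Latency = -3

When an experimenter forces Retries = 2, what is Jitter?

-3

The intervention breaks the incoming arrows to Retries: Retries = 3*Latency + 5 no longer applies, and Retries = 2.
Jitter = max(Latency, Retries) - 5  [with Latency=-3, Retries=2]  = -3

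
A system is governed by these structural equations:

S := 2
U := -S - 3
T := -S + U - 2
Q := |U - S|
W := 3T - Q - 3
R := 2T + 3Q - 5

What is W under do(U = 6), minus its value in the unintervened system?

do(U=6) replaces the equation U := -S - 3 with the constant U = 6.
T = -S + U - 2  [with S=2, U=6]  = 2
Q = |U - S|  [with U=6, S=2]  = 4
W = 3T - Q - 3  [with T=2, Q=4]  = -1
Without intervention: U = -S - 3  [with S=2]  = -5; T = -S + U - 2  [with S=2, U=-5]  = -9; Q = |U - S|  [with U=-5, S=2]  = 7; W = 3T - Q - 3  [with T=-9, Q=7]  = -37.
Change = -1 − (-37) = 36.

36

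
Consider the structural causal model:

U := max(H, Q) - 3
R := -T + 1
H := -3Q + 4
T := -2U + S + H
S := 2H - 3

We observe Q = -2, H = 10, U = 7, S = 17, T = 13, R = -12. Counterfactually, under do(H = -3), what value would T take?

-2

do(H=-3) replaces the equation H := -3Q + 4 with the constant H = -3.
U = max(H, Q) - 3  [with H=-3, Q=-2]  = -5
S = 2H - 3  [with H=-3]  = -9
T = -2U + S + H  [with U=-5, S=-9, H=-3]  = -2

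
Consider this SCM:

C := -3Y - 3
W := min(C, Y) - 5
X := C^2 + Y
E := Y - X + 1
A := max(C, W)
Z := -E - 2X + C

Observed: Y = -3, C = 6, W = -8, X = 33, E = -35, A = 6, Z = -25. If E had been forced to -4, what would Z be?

-56

Under do(E=-4), the mechanism E := Y - X + 1 is discarded; E is fixed at -4.
C = -3Y - 3  [with Y=-3]  = 6
X = C^2 + Y  [with C=6, Y=-3]  = 33
Z = -E - 2X + C  [with E=-4, X=33, C=6]  = -56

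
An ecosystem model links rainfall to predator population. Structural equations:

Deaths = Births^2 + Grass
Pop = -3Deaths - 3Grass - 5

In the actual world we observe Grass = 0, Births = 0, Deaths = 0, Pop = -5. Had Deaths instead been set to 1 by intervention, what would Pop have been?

The intervention breaks the incoming arrows to Deaths: Deaths = Births^2 + Grass no longer applies, and Deaths = 1.
Pop = -3Deaths - 3Grass - 5  [with Deaths=1, Grass=0]  = -8

-8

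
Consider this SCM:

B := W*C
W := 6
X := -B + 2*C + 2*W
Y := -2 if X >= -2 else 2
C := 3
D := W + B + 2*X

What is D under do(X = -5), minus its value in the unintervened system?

-10

Intervening sets X = -5 and removes its equation (X := -B + 2*C + 2*W).
B = W*C  [with W=6, C=3]  = 18
D = W + B + 2*X  [with W=6, B=18, X=-5]  = 14
Without intervention: B = W*C  [with W=6, C=3]  = 18; X = -B + 2*C + 2*W  [with B=18, C=3, W=6]  = 0; D = W + B + 2*X  [with W=6, B=18, X=0]  = 24.
Change = 14 − 24 = -10.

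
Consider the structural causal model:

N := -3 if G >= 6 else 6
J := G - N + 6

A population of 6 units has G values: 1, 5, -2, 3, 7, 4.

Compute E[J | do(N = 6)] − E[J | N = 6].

0.8

The intervention sets N=6 in all 6 units regardless of G. Recomputing J per unit gives 1, 5, -2, 3, 7, 4; average 3.
Conditioning on N=6 selects the 5 unit(s) with G ∈ {1, 5, -2, 3, 4}. Their J values: 1, 5, -2, 3, 4. Mean = 2.2.
Difference = 3 − 2.2 = 0.8.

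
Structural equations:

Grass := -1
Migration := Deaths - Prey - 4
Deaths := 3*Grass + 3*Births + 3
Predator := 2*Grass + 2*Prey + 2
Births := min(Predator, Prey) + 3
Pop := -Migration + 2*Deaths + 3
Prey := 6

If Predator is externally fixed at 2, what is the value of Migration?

5

The intervention breaks the incoming arrows to Predator: Predator := 2*Grass + 2*Prey + 2 no longer applies, and Predator = 2.
Births = min(Predator, Prey) + 3  [with Predator=2, Prey=6]  = 5
Deaths = 3*Grass + 3*Births + 3  [with Grass=-1, Births=5]  = 15
Migration = Deaths - Prey - 4  [with Deaths=15, Prey=6]  = 5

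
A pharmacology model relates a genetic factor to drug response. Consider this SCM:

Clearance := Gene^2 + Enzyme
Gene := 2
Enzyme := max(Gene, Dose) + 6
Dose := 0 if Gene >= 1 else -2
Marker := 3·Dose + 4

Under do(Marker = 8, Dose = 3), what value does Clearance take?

The joint intervention fixes Marker = 8, Dose = 3, removing each variable's own equation.
Enzyme = max(Gene, Dose) + 6  [with Gene=2, Dose=3]  = 9
Clearance = Gene^2 + Enzyme  [with Gene=2, Enzyme=9]  = 13

13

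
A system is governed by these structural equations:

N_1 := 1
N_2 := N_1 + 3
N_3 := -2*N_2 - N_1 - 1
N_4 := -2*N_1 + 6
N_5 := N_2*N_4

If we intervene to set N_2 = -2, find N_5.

-8

do(N_2=-2) replaces the equation N_2 := N_1 + 3 with the constant N_2 = -2.
N_4 = -2*N_1 + 6  [with N_1=1]  = 4
N_5 = N_2*N_4  [with N_2=-2, N_4=4]  = -8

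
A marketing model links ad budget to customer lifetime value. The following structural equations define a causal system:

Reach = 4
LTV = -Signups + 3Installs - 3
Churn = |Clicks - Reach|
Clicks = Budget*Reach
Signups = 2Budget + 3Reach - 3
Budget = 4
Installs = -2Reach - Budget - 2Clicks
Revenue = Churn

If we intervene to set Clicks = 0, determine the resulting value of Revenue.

4

The intervention breaks the incoming arrows to Clicks: Clicks = Budget*Reach no longer applies, and Clicks = 0.
Churn = |Clicks - Reach|  [with Clicks=0, Reach=4]  = 4
Revenue = Churn  [with Churn=4]  = 4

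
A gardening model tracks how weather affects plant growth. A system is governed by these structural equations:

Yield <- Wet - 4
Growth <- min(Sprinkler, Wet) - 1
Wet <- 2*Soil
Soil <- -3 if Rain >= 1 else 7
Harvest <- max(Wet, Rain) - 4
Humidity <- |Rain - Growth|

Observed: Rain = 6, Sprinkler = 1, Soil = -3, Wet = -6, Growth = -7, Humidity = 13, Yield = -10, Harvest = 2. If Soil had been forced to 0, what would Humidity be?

The intervention breaks the incoming arrows to Soil: Soil <- -3 if Rain >= 1 else 7 no longer applies, and Soil = 0.
Wet = 2*Soil  [with Soil=0]  = 0
Growth = min(Sprinkler, Wet) - 1  [with Sprinkler=1, Wet=0]  = -1
Humidity = |Rain - Growth|  [with Rain=6, Growth=-1]  = 7

7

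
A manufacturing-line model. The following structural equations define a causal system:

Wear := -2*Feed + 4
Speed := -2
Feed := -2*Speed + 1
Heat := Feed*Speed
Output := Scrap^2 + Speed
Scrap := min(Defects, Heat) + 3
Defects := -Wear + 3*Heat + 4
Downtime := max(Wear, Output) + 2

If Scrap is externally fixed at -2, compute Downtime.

Intervening sets Scrap = -2 and removes its equation (Scrap := min(Defects, Heat) + 3).
Feed = -2*Speed + 1  [with Speed=-2]  = 5
Wear = -2*Feed + 4  [with Feed=5]  = -6
Output = Scrap^2 + Speed  [with Scrap=-2, Speed=-2]  = 2
Downtime = max(Wear, Output) + 2  [with Wear=-6, Output=2]  = 4

4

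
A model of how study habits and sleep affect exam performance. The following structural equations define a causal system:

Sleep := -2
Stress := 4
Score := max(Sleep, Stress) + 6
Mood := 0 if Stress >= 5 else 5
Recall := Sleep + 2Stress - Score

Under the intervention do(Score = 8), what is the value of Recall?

do(Score=8) replaces the equation Score := max(Sleep, Stress) + 6 with the constant Score = 8.
Recall = Sleep + 2Stress - Score  [with Sleep=-2, Stress=4, Score=8]  = -2

-2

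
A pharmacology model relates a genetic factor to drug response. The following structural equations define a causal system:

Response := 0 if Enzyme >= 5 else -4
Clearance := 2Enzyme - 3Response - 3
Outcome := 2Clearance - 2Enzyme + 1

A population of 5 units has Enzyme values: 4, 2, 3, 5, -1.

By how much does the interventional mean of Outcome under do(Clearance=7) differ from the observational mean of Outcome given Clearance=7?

-1.2

The intervention sets Clearance=7 in all 5 units regardless of Enzyme. Recomputing Outcome per unit gives 7, 11, 9, 5, 17; average 9.8.
E[Outcome|Clearance=7] averages over only the 2 units with Clearance=7 (Enzyme = 5, -1): Outcome = 5, 17, mean 11.
Difference = 9.8 − 11 = -1.2.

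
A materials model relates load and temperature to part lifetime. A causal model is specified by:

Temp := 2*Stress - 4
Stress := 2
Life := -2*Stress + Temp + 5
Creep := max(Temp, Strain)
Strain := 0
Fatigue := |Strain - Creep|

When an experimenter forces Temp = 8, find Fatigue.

8

do(Temp=8) replaces the equation Temp := 2*Stress - 4 with the constant Temp = 8.
Creep = max(Temp, Strain)  [with Temp=8, Strain=0]  = 8
Fatigue = |Strain - Creep|  [with Strain=0, Creep=8]  = 8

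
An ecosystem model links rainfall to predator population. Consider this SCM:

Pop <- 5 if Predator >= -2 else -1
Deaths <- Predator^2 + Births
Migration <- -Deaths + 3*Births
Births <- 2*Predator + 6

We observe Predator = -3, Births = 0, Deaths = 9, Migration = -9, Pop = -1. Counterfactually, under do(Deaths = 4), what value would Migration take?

-4

The intervention breaks the incoming arrows to Deaths: Deaths <- Predator^2 + Births no longer applies, and Deaths = 4.
Births = 2*Predator + 6  [with Predator=-3]  = 0
Migration = -Deaths + 3*Births  [with Deaths=4, Births=0]  = -4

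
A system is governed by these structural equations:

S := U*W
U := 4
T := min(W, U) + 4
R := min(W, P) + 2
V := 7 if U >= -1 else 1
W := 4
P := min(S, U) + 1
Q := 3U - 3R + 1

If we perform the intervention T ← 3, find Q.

-5

The intervention breaks the incoming arrows to T: T := min(W, U) + 4 no longer applies, and T = 3.
Since Q is not a descendant of the intervened variable, it is unaffected.
S = U*W  [with U=4, W=4]  = 16
P = min(S, U) + 1  [with S=16, U=4]  = 5
R = min(W, P) + 2  [with W=4, P=5]  = 6
Q = 3U - 3R + 1  [with U=4, R=6]  = -5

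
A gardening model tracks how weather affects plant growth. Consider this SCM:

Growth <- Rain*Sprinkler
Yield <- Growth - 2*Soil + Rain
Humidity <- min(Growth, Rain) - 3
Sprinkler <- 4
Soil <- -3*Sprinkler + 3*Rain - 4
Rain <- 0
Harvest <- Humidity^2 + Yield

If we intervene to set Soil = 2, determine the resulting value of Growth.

0

The intervention breaks the incoming arrows to Soil: Soil <- -3*Sprinkler + 3*Rain - 4 no longer applies, and Soil = 2.
Growth is not downstream of the intervention, so its value is determined by the original equations.
Growth = Rain*Sprinkler  [with Rain=0, Sprinkler=4]  = 0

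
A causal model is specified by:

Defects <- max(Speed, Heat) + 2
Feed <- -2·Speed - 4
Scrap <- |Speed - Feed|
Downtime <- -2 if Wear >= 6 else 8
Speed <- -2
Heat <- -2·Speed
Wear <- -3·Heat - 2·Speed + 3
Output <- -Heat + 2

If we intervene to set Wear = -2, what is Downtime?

do(Wear=-2) replaces the equation Wear <- -3·Heat - 2·Speed + 3 with the constant Wear = -2.
Downtime = -2 if Wear >= 6 else 8  [with Wear=-2]  = 8

8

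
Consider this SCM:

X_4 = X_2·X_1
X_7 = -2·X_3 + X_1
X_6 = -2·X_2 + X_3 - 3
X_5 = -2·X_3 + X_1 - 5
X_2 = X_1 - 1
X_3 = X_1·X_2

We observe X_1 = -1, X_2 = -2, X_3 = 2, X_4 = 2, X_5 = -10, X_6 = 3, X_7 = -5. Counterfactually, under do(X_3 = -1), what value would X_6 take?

0

The intervention breaks the incoming arrows to X_3: X_3 = X_1·X_2 no longer applies, and X_3 = -1.
X_2 = X_1 - 1  [with X_1=-1]  = -2
X_6 = -2·X_2 + X_3 - 3  [with X_2=-2, X_3=-1]  = 0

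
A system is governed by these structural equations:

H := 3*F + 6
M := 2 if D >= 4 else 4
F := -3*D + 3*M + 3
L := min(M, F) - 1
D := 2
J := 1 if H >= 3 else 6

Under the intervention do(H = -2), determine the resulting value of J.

Under do(H=-2), the mechanism H := 3*F + 6 is discarded; H is fixed at -2.
J = 1 if H >= 3 else 6  [with H=-2]  = 6

6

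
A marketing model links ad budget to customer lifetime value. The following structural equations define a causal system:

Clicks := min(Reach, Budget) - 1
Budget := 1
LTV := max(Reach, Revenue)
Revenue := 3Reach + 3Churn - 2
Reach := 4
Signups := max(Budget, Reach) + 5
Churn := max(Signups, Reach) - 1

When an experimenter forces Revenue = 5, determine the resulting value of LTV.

Intervening sets Revenue = 5 and removes its equation (Revenue := 3Reach + 3Churn - 2).
LTV = max(Reach, Revenue)  [with Reach=4, Revenue=5]  = 5

5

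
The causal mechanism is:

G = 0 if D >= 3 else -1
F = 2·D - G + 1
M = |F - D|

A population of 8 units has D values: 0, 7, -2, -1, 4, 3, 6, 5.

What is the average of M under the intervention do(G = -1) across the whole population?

The intervention sets G=-1 in all 8 units regardless of D. Recomputing M per unit gives 2, 9, 0, 1, 6, 5, 8, 7; average 4.75.

4.75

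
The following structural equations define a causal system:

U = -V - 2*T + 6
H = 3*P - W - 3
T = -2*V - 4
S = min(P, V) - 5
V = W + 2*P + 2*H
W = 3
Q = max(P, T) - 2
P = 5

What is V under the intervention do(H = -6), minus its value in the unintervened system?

-30

The intervention breaks the incoming arrows to H: H = 3*P - W - 3 no longer applies, and H = -6.
V = W + 2*P + 2*H  [with W=3, P=5, H=-6]  = 1
Without intervention: H = 3*P - W - 3  [with P=5, W=3]  = 9; V = W + 2*P + 2*H  [with W=3, P=5, H=9]  = 31.
Change = 1 − 31 = -30.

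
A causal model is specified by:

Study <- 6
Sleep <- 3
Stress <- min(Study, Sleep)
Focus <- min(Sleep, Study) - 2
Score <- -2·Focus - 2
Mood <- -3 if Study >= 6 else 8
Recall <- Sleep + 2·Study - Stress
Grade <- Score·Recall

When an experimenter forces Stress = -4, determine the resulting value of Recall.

The intervention breaks the incoming arrows to Stress: Stress <- min(Study, Sleep) no longer applies, and Stress = -4.
Recall = Sleep + 2·Study - Stress  [with Sleep=3, Study=6, Stress=-4]  = 19

19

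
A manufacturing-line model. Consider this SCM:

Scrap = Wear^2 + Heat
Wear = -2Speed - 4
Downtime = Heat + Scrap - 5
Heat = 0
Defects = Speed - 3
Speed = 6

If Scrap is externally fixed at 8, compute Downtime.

3

The intervention breaks the incoming arrows to Scrap: Scrap = Wear^2 + Heat no longer applies, and Scrap = 8.
Downtime = Heat + Scrap - 5  [with Heat=0, Scrap=8]  = 3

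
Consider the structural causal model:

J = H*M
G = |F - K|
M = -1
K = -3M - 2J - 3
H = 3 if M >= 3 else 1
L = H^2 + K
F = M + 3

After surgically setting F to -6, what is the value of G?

8

Under do(F=-6), the mechanism F = M + 3 is discarded; F is fixed at -6.
H = 3 if M >= 3 else 1  [with M=-1]  = 1
J = H*M  [with H=1, M=-1]  = -1
K = -3M - 2J - 3  [with M=-1, J=-1]  = 2
G = |F - K|  [with F=-6, K=2]  = 8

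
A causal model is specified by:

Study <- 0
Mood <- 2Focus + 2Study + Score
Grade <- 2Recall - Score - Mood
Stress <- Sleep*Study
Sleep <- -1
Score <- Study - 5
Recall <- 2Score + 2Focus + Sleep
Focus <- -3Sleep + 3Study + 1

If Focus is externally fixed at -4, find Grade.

do(Focus=-4) replaces the equation Focus <- -3Sleep + 3Study + 1 with the constant Focus = -4.
Score = Study - 5  [with Study=0]  = -5
Mood = 2Focus + 2Study + Score  [with Focus=-4, Study=0, Score=-5]  = -13
Recall = 2Score + 2Focus + Sleep  [with Score=-5, Focus=-4, Sleep=-1]  = -19
Grade = 2Recall - Score - Mood  [with Recall=-19, Score=-5, Mood=-13]  = -20

-20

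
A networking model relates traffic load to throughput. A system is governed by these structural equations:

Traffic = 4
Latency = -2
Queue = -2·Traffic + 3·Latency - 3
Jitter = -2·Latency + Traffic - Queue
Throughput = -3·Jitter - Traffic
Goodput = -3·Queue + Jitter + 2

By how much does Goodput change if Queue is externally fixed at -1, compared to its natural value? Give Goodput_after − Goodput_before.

-64

The intervention breaks the incoming arrows to Queue: Queue = -2·Traffic + 3·Latency - 3 no longer applies, and Queue = -1.
Jitter = -2·Latency + Traffic - Queue  [with Latency=-2, Traffic=4, Queue=-1]  = 9
Goodput = -3·Queue + Jitter + 2  [with Queue=-1, Jitter=9]  = 14
Without intervention: Queue = -2·Traffic + 3·Latency - 3  [with Traffic=4, Latency=-2]  = -17; Jitter = -2·Latency + Traffic - Queue  [with Latency=-2, Traffic=4, Queue=-17]  = 25; Goodput = -3·Queue + Jitter + 2  [with Queue=-17, Jitter=25]  = 78.
Change = 14 − 78 = -64.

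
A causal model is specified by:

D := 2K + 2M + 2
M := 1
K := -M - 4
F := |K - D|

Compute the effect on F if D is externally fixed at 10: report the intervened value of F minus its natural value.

14

The intervention breaks the incoming arrows to D: D := 2K + 2M + 2 no longer applies, and D = 10.
K = -M - 4  [with M=1]  = -5
F = |K - D|  [with K=-5, D=10]  = 15
Without intervention: K = -M - 4  [with M=1]  = -5; D = 2K + 2M + 2  [with K=-5, M=1]  = -6; F = |K - D|  [with K=-5, D=-6]  = 1.
Change = 15 − 1 = 14.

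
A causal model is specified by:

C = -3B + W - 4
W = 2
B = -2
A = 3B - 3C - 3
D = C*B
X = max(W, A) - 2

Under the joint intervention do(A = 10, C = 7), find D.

The joint intervention fixes A = 10, C = 7, removing each variable's own equation.
D = C*B  [with C=7, B=-2]  = -14

-14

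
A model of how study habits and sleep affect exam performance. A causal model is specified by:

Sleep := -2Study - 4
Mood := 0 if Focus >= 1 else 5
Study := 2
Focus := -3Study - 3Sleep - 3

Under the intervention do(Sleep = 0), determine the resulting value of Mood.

Under do(Sleep=0), the mechanism Sleep := -2Study - 4 is discarded; Sleep is fixed at 0.
Focus = -3Study - 3Sleep - 3  [with Study=2, Sleep=0]  = -9
Mood = 0 if Focus >= 1 else 5  [with Focus=-9]  = 5

5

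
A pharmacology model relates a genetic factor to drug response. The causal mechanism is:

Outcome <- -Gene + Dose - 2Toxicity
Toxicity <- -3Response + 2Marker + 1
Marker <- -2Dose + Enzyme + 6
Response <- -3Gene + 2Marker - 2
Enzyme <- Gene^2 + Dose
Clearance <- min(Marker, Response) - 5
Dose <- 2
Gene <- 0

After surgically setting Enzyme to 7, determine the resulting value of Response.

16

do(Enzyme=7) replaces the equation Enzyme <- Gene^2 + Dose with the constant Enzyme = 7.
Marker = -2Dose + Enzyme + 6  [with Dose=2, Enzyme=7]  = 9
Response = -3Gene + 2Marker - 2  [with Gene=0, Marker=9]  = 16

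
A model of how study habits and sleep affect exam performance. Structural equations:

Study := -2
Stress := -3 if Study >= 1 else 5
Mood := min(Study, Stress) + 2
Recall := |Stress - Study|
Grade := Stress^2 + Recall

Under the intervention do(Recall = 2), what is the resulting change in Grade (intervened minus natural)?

-5

Intervening sets Recall = 2 and removes its equation (Recall := |Stress - Study|).
Stress = -3 if Study >= 1 else 5  [with Study=-2]  = 5
Grade = Stress^2 + Recall  [with Stress=5, Recall=2]  = 27
Without intervention: Stress = -3 if Study >= 1 else 5  [with Study=-2]  = 5; Recall = |Stress - Study|  [with Stress=5, Study=-2]  = 7; Grade = Stress^2 + Recall  [with Stress=5, Recall=7]  = 32.
Change = 27 − 32 = -5.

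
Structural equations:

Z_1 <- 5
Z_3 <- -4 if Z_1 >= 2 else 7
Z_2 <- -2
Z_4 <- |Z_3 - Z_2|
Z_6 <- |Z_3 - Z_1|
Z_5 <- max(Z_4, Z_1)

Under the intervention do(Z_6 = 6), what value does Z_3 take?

do(Z_6=6) replaces the equation Z_6 <- |Z_3 - Z_1| with the constant Z_6 = 6.
Z_3 is not downstream of the intervention, so its value is determined by the original equations.
Z_3 = -4 if Z_1 >= 2 else 7  [with Z_1=5]  = -4

-4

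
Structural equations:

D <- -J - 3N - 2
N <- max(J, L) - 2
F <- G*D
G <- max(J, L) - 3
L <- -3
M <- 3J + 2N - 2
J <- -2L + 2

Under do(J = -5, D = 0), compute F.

Setting J = -5, D = 0 by intervention discards those variables' equations.
G = max(J, L) - 3  [with J=-5, L=-3]  = -6
F = G*D  [with G=-6, D=0]  = 0

0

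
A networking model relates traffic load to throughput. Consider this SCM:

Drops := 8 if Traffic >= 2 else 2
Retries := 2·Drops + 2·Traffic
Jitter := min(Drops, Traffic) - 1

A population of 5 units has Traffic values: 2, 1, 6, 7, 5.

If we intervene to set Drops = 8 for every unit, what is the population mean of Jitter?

Under do(Drops=8), Drops's equation is replaced by Drops=8 for every unit. Per-unit Jitter: 1, 0, 5, 6, 4. Mean = 3.2.

3.2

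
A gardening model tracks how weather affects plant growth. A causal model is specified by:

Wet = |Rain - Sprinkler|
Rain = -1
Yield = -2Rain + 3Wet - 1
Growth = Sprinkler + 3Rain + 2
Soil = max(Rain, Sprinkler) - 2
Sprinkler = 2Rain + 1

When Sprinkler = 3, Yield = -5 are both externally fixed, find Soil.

1

The joint intervention fixes Sprinkler = 3, Yield = -5, removing each variable's own equation.
Soil = max(Rain, Sprinkler) - 2  [with Rain=-1, Sprinkler=3]  = 1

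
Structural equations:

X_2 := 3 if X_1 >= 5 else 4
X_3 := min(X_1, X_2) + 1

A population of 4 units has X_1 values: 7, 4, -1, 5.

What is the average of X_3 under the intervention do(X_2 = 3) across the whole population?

3

Under do(X_2=3), X_2's equation is replaced by X_2=3 for every unit. Per-unit X_3: 4, 4, 0, 4. Mean = 3.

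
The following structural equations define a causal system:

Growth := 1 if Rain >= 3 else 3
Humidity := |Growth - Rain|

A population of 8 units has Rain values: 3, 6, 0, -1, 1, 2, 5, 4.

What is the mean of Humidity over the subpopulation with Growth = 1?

3.5

E[Humidity|Growth=1] averages over only the 4 units with Growth=1 (Rain = 3, 6, 5, 4): Humidity = 2, 5, 4, 3, mean 3.5.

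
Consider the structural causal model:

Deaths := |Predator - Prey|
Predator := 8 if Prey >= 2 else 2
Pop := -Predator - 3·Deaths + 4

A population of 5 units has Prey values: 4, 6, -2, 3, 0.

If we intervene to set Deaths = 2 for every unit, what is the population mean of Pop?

do(Deaths=2) breaks Deaths's dependence on Prey. With Deaths=2 fixed, Pop across the units is -10, -10, -4, -10, -4, mean -7.6.

-7.6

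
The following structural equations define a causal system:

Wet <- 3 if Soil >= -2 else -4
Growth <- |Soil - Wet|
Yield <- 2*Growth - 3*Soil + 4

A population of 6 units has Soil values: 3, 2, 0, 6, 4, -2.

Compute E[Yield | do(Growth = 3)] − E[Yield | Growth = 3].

2.5

do(Growth=3) breaks Growth's dependence on Soil. With Growth=3 fixed, Yield across the units is 1, 4, 10, -8, -2, 16, mean 3.5.
Observing Growth=3 restricts to units where Growth's equation naturally yields 3: Soil ∈ {0, 6}. In that subpopulation Yield = 10, -8, mean 1.
Difference = 3.5 − 1 = 2.5.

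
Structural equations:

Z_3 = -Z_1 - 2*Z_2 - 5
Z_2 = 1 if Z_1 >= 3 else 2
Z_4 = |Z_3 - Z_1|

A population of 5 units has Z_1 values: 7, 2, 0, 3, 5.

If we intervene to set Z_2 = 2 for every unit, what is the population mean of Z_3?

Under do(Z_2=2), Z_2's equation is replaced by Z_2=2 for every unit. Per-unit Z_3: -16, -11, -9, -12, -14. Mean = -12.4.

-12.4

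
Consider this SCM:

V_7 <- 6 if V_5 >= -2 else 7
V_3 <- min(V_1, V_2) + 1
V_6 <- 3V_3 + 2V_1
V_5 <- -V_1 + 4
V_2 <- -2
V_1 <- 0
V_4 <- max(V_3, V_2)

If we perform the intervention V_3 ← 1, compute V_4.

1

The intervention breaks the incoming arrows to V_3: V_3 <- min(V_1, V_2) + 1 no longer applies, and V_3 = 1.
V_4 = max(V_3, V_2)  [with V_3=1, V_2=-2]  = 1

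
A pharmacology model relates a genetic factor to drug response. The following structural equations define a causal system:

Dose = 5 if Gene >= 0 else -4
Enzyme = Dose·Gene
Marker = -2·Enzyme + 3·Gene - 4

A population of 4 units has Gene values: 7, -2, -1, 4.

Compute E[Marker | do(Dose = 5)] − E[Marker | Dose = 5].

Under do(Dose=5), Dose's equation is replaced by Dose=5 for every unit. Per-unit Marker: -53, 10, 3, -32. Mean = -18.
E[Marker|Dose=5] averages over only the 2 units with Dose=5 (Gene = 7, 4): Marker = -53, -32, mean -42.5.
Difference = -18 − (-42.5) = 24.5.

24.5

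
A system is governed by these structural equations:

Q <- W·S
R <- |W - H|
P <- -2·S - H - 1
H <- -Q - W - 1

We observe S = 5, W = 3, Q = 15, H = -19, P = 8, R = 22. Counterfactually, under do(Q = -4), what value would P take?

do(Q=-4) replaces the equation Q <- W·S with the constant Q = -4.
H = -Q - W - 1  [with Q=-4, W=3]  = 0
P = -2·S - H - 1  [with S=5, H=0]  = -11

-11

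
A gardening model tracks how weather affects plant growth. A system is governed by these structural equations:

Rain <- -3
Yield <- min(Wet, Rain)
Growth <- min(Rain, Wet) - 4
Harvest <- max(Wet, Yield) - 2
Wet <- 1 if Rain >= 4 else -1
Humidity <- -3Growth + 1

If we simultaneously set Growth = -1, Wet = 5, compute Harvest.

3

Setting Growth = -1, Wet = 5 by intervention discards those variables' equations.
Yield = min(Wet, Rain)  [with Wet=5, Rain=-3]  = -3
Harvest = max(Wet, Yield) - 2  [with Wet=5, Yield=-3]  = 3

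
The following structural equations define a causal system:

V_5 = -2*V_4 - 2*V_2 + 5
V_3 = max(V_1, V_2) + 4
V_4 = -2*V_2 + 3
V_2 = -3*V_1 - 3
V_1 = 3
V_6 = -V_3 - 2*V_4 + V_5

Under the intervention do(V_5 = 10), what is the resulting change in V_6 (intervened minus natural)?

The intervention breaks the incoming arrows to V_5: V_5 = -2*V_4 - 2*V_2 + 5 no longer applies, and V_5 = 10.
V_2 = -3*V_1 - 3  [with V_1=3]  = -12
V_3 = max(V_1, V_2) + 4  [with V_1=3, V_2=-12]  = 7
V_4 = -2*V_2 + 3  [with V_2=-12]  = 27
V_6 = -V_3 - 2*V_4 + V_5  [with V_3=7, V_4=27, V_5=10]  = -51
Without intervention: V_2 = -3*V_1 - 3  [with V_1=3]  = -12; V_3 = max(V_1, V_2) + 4  [with V_1=3, V_2=-12]  = 7; V_4 = -2*V_2 + 3  [with V_2=-12]  = 27; V_5 = -2*V_4 - 2*V_2 + 5  [with V_4=27, V_2=-12]  = -25; V_6 = -V_3 - 2*V_4 + V_5  [with V_3=7, V_4=27, V_5=-25]  = -86.
Change = -51 − (-86) = 35.

35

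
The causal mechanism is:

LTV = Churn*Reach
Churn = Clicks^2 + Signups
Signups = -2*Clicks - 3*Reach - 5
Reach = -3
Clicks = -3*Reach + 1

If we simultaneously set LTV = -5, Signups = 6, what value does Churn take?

106

Under do(LTV = -5, Signups = 6), each intervened variable's structural equation is replaced by its fixed value.
Clicks = -3*Reach + 1  [with Reach=-3]  = 10
Churn = Clicks^2 + Signups  [with Clicks=10, Signups=6]  = 106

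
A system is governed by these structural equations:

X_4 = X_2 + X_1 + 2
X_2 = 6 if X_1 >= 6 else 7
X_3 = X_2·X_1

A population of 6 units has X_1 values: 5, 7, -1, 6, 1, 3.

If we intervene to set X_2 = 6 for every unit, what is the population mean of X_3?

The intervention sets X_2=6 in all 6 units regardless of X_1. Recomputing X_3 per unit gives 30, 42, -6, 36, 6, 18; average 21.

21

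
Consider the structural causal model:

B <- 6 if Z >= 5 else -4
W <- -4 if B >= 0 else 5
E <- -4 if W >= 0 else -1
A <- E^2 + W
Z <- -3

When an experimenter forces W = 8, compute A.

do(W=8) replaces the equation W <- -4 if B >= 0 else 5 with the constant W = 8.
E = -4 if W >= 0 else -1  [with W=8]  = -4
A = E^2 + W  [with E=-4, W=8]  = 24

24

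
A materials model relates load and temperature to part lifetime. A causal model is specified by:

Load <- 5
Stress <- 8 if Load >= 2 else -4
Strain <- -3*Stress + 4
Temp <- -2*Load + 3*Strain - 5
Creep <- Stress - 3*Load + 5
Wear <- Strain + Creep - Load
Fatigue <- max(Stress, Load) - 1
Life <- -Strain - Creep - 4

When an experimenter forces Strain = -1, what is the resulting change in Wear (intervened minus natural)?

19

The intervention breaks the incoming arrows to Strain: Strain <- -3*Stress + 4 no longer applies, and Strain = -1.
Stress = 8 if Load >= 2 else -4  [with Load=5]  = 8
Creep = Stress - 3*Load + 5  [with Stress=8, Load=5]  = -2
Wear = Strain + Creep - Load  [with Strain=-1, Creep=-2, Load=5]  = -8
Without intervention: Stress = 8 if Load >= 2 else -4  [with Load=5]  = 8; Strain = -3*Stress + 4  [with Stress=8]  = -20; Creep = Stress - 3*Load + 5  [with Stress=8, Load=5]  = -2; Wear = Strain + Creep - Load  [with Strain=-20, Creep=-2, Load=5]  = -27.
Change = -8 − (-27) = 19.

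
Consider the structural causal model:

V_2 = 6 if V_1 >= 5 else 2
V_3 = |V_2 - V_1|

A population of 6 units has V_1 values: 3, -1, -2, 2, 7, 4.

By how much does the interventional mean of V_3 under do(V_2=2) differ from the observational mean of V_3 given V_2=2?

do(V_2=2) breaks V_2's dependence on V_1. With V_2=2 fixed, V_3 across the units is 1, 3, 4, 0, 5, 2, mean 2.5.
E[V_3|V_2=2] averages over only the 5 units with V_2=2 (V_1 = 3, -1, -2, 2, 4): V_3 = 1, 3, 4, 0, 2, mean 2.
Difference = 2.5 − 2 = 0.5.

0.5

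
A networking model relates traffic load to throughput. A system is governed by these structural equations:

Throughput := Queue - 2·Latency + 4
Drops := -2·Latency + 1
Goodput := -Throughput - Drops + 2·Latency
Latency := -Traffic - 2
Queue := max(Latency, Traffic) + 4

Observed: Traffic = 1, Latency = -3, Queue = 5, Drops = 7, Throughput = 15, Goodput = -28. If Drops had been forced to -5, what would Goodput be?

-16

Under do(Drops=-5), the mechanism Drops := -2·Latency + 1 is discarded; Drops is fixed at -5.
Latency = -Traffic - 2  [with Traffic=1]  = -3
Queue = max(Latency, Traffic) + 4  [with Latency=-3, Traffic=1]  = 5
Throughput = Queue - 2·Latency + 4  [with Queue=5, Latency=-3]  = 15
Goodput = -Throughput - Drops + 2·Latency  [with Throughput=15, Drops=-5, Latency=-3]  = -16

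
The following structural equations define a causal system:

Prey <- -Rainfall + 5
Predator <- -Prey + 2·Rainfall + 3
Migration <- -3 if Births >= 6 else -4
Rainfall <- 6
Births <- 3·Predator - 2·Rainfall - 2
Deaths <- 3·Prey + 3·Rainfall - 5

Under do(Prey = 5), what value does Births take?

Under do(Prey=5), the mechanism Prey <- -Rainfall + 5 is discarded; Prey is fixed at 5.
Predator = -Prey + 2·Rainfall + 3  [with Prey=5, Rainfall=6]  = 10
Births = 3·Predator - 2·Rainfall - 2  [with Predator=10, Rainfall=6]  = 16

16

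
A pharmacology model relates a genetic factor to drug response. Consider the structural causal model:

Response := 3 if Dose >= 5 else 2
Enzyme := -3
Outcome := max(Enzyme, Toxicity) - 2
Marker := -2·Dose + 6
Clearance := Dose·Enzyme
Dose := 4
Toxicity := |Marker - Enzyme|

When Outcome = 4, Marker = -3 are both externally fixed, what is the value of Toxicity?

0

Under do(Outcome = 4, Marker = -3), each intervened variable's structural equation is replaced by its fixed value.
Toxicity = |Marker - Enzyme|  [with Marker=-3, Enzyme=-3]  = 0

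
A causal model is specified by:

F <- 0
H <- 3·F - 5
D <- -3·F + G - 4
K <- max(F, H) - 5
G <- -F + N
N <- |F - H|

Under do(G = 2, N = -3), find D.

-2

The joint intervention fixes G = 2, N = -3, removing each variable's own equation.
D = -3·F + G - 4  [with F=0, G=2]  = -2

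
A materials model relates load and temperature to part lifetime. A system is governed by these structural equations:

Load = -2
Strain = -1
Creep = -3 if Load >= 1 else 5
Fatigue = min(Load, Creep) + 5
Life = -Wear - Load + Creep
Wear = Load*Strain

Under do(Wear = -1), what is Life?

8

Under do(Wear=-1), the mechanism Wear = Load*Strain is discarded; Wear is fixed at -1.
Creep = -3 if Load >= 1 else 5  [with Load=-2]  = 5
Life = -Wear - Load + Creep  [with Wear=-1, Load=-2, Creep=5]  = 8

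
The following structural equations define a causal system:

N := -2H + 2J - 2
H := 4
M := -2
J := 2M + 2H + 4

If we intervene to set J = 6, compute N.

2

The intervention breaks the incoming arrows to J: J := 2M + 2H + 4 no longer applies, and J = 6.
N = -2H + 2J - 2  [with H=4, J=6]  = 2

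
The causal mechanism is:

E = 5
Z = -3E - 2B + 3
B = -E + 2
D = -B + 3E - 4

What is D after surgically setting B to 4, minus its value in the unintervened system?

-7

The intervention breaks the incoming arrows to B: B = -E + 2 no longer applies, and B = 4.
D = -B + 3E - 4  [with B=4, E=5]  = 7
Without intervention: B = -E + 2  [with E=5]  = -3; D = -B + 3E - 4  [with B=-3, E=5]  = 14.
Change = 7 − 14 = -7.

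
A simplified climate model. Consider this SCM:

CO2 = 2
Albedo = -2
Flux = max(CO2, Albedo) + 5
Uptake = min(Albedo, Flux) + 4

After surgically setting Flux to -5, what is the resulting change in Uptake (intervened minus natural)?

The intervention breaks the incoming arrows to Flux: Flux = max(CO2, Albedo) + 5 no longer applies, and Flux = -5.
Uptake = min(Albedo, Flux) + 4  [with Albedo=-2, Flux=-5]  = -1
Without intervention: Flux = max(CO2, Albedo) + 5  [with CO2=2, Albedo=-2]  = 7; Uptake = min(Albedo, Flux) + 4  [with Albedo=-2, Flux=7]  = 2.
Change = -1 − 2 = -3.

-3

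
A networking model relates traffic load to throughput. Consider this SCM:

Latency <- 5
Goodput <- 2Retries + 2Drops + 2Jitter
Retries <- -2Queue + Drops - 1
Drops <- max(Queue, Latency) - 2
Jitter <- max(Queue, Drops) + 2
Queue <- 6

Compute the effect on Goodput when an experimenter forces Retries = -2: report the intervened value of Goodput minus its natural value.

Under do(Retries=-2), the mechanism Retries <- -2Queue + Drops - 1 is discarded; Retries is fixed at -2.
Drops = max(Queue, Latency) - 2  [with Queue=6, Latency=5]  = 4
Jitter = max(Queue, Drops) + 2  [with Queue=6, Drops=4]  = 8
Goodput = 2Retries + 2Drops + 2Jitter  [with Retries=-2, Drops=4, Jitter=8]  = 20
Without intervention: Drops = max(Queue, Latency) - 2  [with Queue=6, Latency=5]  = 4; Retries = -2Queue + Drops - 1  [with Queue=6, Drops=4]  = -9; Jitter = max(Queue, Drops) + 2  [with Queue=6, Drops=4]  = 8; Goodput = 2Retries + 2Drops + 2Jitter  [with Retries=-9, Drops=4, Jitter=8]  = 6.
Change = 20 − 6 = 14.

14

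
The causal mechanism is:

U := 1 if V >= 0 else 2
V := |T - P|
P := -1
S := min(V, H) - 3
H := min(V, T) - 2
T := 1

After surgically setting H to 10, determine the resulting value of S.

-1

Intervening sets H = 10 and removes its equation (H := min(V, T) - 2).
V = |T - P|  [with T=1, P=-1]  = 2
S = min(V, H) - 3  [with V=2, H=10]  = -1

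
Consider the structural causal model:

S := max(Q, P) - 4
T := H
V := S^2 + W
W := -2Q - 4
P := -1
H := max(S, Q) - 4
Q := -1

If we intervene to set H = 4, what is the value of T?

Under do(H=4), the mechanism H := max(S, Q) - 4 is discarded; H is fixed at 4.
T = H  [with H=4]  = 4

4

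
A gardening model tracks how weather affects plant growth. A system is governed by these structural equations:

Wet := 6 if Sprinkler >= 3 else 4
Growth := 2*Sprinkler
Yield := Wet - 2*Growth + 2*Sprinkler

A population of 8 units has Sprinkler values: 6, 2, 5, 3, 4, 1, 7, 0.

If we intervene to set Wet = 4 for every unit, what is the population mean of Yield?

The intervention sets Wet=4 in all 8 units regardless of Sprinkler. Recomputing Yield per unit gives -8, 0, -6, -2, -4, 2, -10, 4; average -3.

-3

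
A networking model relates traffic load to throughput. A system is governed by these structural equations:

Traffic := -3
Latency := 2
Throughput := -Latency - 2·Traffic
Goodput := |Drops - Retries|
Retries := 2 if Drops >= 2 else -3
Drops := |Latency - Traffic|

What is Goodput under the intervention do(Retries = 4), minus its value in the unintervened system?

-2

Under do(Retries=4), the mechanism Retries := 2 if Drops >= 2 else -3 is discarded; Retries is fixed at 4.
Drops = |Latency - Traffic|  [with Latency=2, Traffic=-3]  = 5
Goodput = |Drops - Retries|  [with Drops=5, Retries=4]  = 1
Without intervention: Drops = |Latency - Traffic|  [with Latency=2, Traffic=-3]  = 5; Retries = 2 if Drops >= 2 else -3  [with Drops=5]  = 2; Goodput = |Drops - Retries|  [with Drops=5, Retries=2]  = 3.
Change = 1 − 3 = -2.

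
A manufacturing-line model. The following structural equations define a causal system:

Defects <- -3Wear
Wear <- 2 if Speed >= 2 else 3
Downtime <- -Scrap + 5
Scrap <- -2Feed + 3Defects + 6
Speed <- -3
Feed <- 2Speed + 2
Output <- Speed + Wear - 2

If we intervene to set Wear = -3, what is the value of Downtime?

-36

The intervention breaks the incoming arrows to Wear: Wear <- 2 if Speed >= 2 else 3 no longer applies, and Wear = -3.
Feed = 2Speed + 2  [with Speed=-3]  = -4
Defects = -3Wear  [with Wear=-3]  = 9
Scrap = -2Feed + 3Defects + 6  [with Feed=-4, Defects=9]  = 41
Downtime = -Scrap + 5  [with Scrap=41]  = -36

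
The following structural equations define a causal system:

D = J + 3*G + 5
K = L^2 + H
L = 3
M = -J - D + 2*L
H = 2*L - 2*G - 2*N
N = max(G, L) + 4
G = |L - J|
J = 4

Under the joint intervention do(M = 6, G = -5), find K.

Setting M = 6, G = -5 by intervention discards those variables' equations.
N = max(G, L) + 4  [with G=-5, L=3]  = 7
H = 2*L - 2*G - 2*N  [with L=3, G=-5, N=7]  = 2
K = L^2 + H  [with L=3, H=2]  = 11

11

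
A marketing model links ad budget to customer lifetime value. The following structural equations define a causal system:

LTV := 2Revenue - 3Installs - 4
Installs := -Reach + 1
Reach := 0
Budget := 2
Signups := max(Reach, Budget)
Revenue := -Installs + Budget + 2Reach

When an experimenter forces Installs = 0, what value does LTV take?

0

The intervention breaks the incoming arrows to Installs: Installs := -Reach + 1 no longer applies, and Installs = 0.
Revenue = -Installs + Budget + 2Reach  [with Installs=0, Budget=2, Reach=0]  = 2
LTV = 2Revenue - 3Installs - 4  [with Revenue=2, Installs=0]  = 0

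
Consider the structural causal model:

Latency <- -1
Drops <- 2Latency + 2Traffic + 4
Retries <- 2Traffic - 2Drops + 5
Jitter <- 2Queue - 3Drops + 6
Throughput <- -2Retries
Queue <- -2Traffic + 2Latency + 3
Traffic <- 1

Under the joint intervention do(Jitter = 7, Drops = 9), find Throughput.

22

Under do(Jitter = 7, Drops = 9), each intervened variable's structural equation is replaced by its fixed value.
Retries = 2Traffic - 2Drops + 5  [with Traffic=1, Drops=9]  = -11
Throughput = -2Retries  [with Retries=-11]  = 22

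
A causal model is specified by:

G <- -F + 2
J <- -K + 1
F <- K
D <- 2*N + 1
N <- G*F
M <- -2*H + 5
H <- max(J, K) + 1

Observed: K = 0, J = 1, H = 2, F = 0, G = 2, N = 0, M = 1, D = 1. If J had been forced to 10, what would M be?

-17

Under do(J=10), the mechanism J <- -K + 1 is discarded; J is fixed at 10.
H = max(J, K) + 1  [with J=10, K=0]  = 11
M = -2*H + 5  [with H=11]  = -17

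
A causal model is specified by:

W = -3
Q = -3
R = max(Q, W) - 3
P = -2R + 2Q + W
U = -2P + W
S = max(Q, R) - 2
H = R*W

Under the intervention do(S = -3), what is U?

do(S=-3) replaces the equation S = max(Q, R) - 2 with the constant S = -3.
Since U is not a descendant of the intervened variable, it is unaffected.
R = max(Q, W) - 3  [with Q=-3, W=-3]  = -6
P = -2R + 2Q + W  [with R=-6, Q=-3, W=-3]  = 3
U = -2P + W  [with P=3, W=-3]  = -9

-9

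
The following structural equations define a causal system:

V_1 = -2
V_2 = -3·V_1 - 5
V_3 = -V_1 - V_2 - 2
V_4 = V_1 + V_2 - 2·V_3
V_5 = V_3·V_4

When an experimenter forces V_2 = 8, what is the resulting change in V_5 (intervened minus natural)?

-175

do(V_2=8) replaces the equation V_2 = -3·V_1 - 5 with the constant V_2 = 8.
V_3 = -V_1 - V_2 - 2  [with V_1=-2, V_2=8]  = -8
V_4 = V_1 + V_2 - 2·V_3  [with V_1=-2, V_2=8, V_3=-8]  = 22
V_5 = V_3·V_4  [with V_3=-8, V_4=22]  = -176
Without intervention: V_2 = -3·V_1 - 5  [with V_1=-2]  = 1; V_3 = -V_1 - V_2 - 2  [with V_1=-2, V_2=1]  = -1; V_4 = V_1 + V_2 - 2·V_3  [with V_1=-2, V_2=1, V_3=-1]  = 1; V_5 = V_3·V_4  [with V_3=-1, V_4=1]  = -1.
Change = -176 − (-1) = -175.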